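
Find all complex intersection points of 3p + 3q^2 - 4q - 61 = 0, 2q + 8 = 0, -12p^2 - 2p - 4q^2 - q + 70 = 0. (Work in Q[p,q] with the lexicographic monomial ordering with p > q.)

{(-1, -4)}

Compute a lex Gröbner basis by Buchberger's algorithm.
f_1 = 3p + 3q^2 - 4q - 61, LT = p.
f_2 = 2q + 8, LT = q.
f_3 = -12p^2 - 2p - 4q^2 - q + 70, LT = p^2.

The S-polynomials (S(f_1,f_2), S(f_1,f_3), S(f_2,f_3)) all reduce to 0 modulo the current basis, so we have a Gröbner basis.
Inter-reduce: drop elements whose leading term is divisible by another's, tail-reduce, and make monic.
Reduced Gröbner basis: {p + 1, q + 4}.

The lex basis is triangular: the last element involves only q. Solving q + 4 = 0 gives q ∈ {-4}; substituting each value into the earlier elements determines the remaining variables.
  q = -4: the earlier basis element becomes p + 1 = 0, giving p = -1 — point (-1, -4).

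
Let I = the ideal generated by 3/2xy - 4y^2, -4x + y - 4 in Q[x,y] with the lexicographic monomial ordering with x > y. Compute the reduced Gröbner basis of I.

G = {x - 1/4y + 1, y^2 + 12/29y}

The reduced Gröbner basis is the canonical form of the ideal for this ordering.

f_1 = 3/2xy - 4y^2, LT = xy.
f_2 = -4x + y - 4, LT = x.

S(f_1,f_2): lcm = xy. S = -29/12y^2 - y.
  leading term y^2: no divisor's leading term divides it; move -29/12y^2 to the remainder.
  leading term y: no divisor's leading term divides it; move -y to the remainder.
  remainder -29/12y^2 - y ≠ 0; add g_3 = -29/12y^2 - y to the basis.

S(f_1,g_3): lcm = xy^2. S = -12/29xy - 8/3y^3.
  leading term xy: subtract (-8/29)·f_1 from -12/29xy - 8/3y^3 → -8/3y^3 - 32/29y^2
  leading term y^3: subtract (32/29y)·g_3 from -8/3y^3 - 32/29y^2 → 0
  remainder 0.

S(f_2,g_3): leading monomials are coprime, so the S-polynomial reduces to 0 (Buchberger's first criterion).
Every S-polynomial of the final basis reduces to 0, so we have a Gröbner basis.
Inter-reduce: drop elements whose leading term is divisible by another's, tail-reduce, and make monic.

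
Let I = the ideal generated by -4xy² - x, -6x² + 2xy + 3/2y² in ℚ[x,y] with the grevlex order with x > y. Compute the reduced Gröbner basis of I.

f_1 = -4xy² - x, LT = xy².
f_2 = -6x² + 2xy + 3/2y², LT = x².

S(f_1,f_2): lcm = x²y². S = ⅓xy³ + ¼y⁴ + ¼x².
  reduce S modulo (f_1, f_2):
  remainder ¼y⁴ + 1/16y² ≠ 0; add g_3 = ¼y⁴ + 1/16y² to the basis.

The other S-polynomials (S(f_1,g_3), S(f_2,g_3)) all reduce to 0 modulo the current basis, so we have a Gröbner basis.

G = {y⁴ + ¼y², xy² + ¼x, x² - ⅓xy - ¼y²}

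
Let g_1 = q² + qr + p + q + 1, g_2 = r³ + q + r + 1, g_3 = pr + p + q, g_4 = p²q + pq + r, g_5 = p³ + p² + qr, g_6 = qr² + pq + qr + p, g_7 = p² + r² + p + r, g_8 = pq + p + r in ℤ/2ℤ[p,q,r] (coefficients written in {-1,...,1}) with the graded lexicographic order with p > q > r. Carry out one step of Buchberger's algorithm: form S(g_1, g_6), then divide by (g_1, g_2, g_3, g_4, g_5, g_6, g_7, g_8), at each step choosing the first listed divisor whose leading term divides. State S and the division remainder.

lcm(LM(g_1), LM(g_6)) = q²r².
S = (lcm/LT(g_1))·g_1 − (lcm/LT(g_6))·g_6 = qr³ + pq² + pr² + q²r + qr² + pq + r².
Reduce S modulo (g_1, g_2, g_3, g_4, g_5, g_6, g_7, g_8) in that order:
  leading term qr³: subtract (q)·g_2 from qr³ + pq² + pr² + q²r + qr² + pq + r² → pq² + pr² + q²r + qr² + pq + q² + qr + r² + q
  leading term pq²: subtract (p)·g_1 from pq² + pr² + q²r + qr² + pq + q² + qr + r² + q → pqr + pr² + q²r + qr² + p² + q² + qr + r² + p + q
  leading term pqr: subtract (q)·g_3 from pqr + pr² + q²r + qr² + p² + q² + qr + r² + p + q → pr² + q²r + qr² + p² + pq + qr + r² + p + q
  leading term pr²: subtract (r)·g_3 from pr² + q²r + qr² + p² + pq + qr + r² + p + q → q²r + qr² + p² + pq + pr + r² + p + q
  leading term q²r: subtract (r)·g_1 from q²r + qr² + p² + pq + pr + r² + p + q → p² + pq + qr + r² + p + q + r
  leading term p²: subtract (1)·g_7 from p² + pq + qr + r² + p + q + r → pq + qr + q
  leading term pq: subtract (1)·g_8 from pq + qr + q → qr + p + q + r
  leading term qr: no divisor's leading term divides it; move qr to the remainder.
  leading term p: no divisor's leading term divides it; move p to the remainder.
  leading term q: no divisor's leading term divides it; move q to the remainder.
  leading term r: no divisor's leading term divides it; move r to the remainder.
The remainder qr + p + q + r is nonzero, so it would be added as the next basis element.
This is the inner loop of Buchberger's algorithm — each nonzero remainder becomes a new basis element.

S(g_1, g_6) = qr³ + pq² + pr² + q²r + qr² + pq + r²; remainder on division = qr + p + q + r.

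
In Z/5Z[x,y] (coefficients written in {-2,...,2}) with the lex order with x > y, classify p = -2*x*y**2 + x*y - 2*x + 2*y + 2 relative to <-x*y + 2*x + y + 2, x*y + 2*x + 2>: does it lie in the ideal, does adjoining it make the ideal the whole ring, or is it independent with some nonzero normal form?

-2*x*y**2 + x*y - 2*x + 2*y + 2 is independent of I; its normal form modulo I is -y - 1.

First compute the reduced Gröbner basis of I by Buchberger's algorithm.
f_1 = -x*y + 2*x + y + 2, LT = x*y.
f_2 = x*y + 2*x + 2, LT = x*y.

S(f_1,f_2): lcm = x*y. S = x - y + 1.
  reduce S modulo (f_1, f_2):
  remainder x - y + 1 ≠ 0; add h_3 = x - y + 1 to the basis.

S(f_1,h_3): lcm = x*y. S = -2*x + y**2 - 2*y - 2.
  reduce S modulo (f_1, f_2, h_3):
  remainder y**2 + y ≠ 0; add h_4 = y**2 + y to the basis.

The other S-polynomials (S(f_2,h_3), S(f_1,h_4), S(f_2,h_4), S(h_3,h_4)) all reduce to 0 modulo the current basis, so we have a Gröbner basis.
Inter-reduce: drop elements whose leading term is divisible by another's, tail-reduce, and make monic.
Reduced Gröbner basis: {x - y + 1, y**2 + y}.
Label its elements g_1 = x - y + 1, g_2 = y**2 + y.

Reduce p = -2*x*y**2 + x*y - 2*x + 2*y + 2 modulo G:
  leading term x*y**2: subtract (-2*y**2)·g_1 from -2*x*y**2 + x*y - 2*x + 2*y + 2 → x*y - 2*x - 2*y**3 + 2*y**2 + 2*y + 2
  leading term x*y: subtract (y)·g_1 from x*y - 2*x - 2*y**3 + 2*y**2 + 2*y + 2 → -2*x - 2*y**3 - 2*y**2 + y + 2
  leading term x: subtract (-2)·g_1 from -2*x - 2*y**3 - 2*y**2 + y + 2 → -2*y**3 - 2*y**2 - y - 1
  leading term y**3: subtract (-2*y)·g_2 from -2*y**3 - 2*y**2 - y - 1 → -y - 1
  leading term y: no divisor's leading term divides it; move -y to the remainder.
  leading term 1: no divisor's leading term divides it; move -1 to the remainder.
  normal form = -y - 1.
The normal form is nonzero, so p ∉ I. Since p minus its normal form lies in I, I + (p) = I + (r) where r = -y - 1; decide whether this ideal is the whole ring.
Run Buchberger on G together with r (pairs among the g_i already reduce to 0 since G is a Gröbner basis):
g_1 = x - y + 1, LT = x.
g_2 = y**2 + y, LT = y**2.
r = -y - 1, LT = y.

The S-polynomials (S(g_1,g_2), S(g_1,r), S(g_2,r)) all reduce to 0 modulo the current basis, so we have a Gröbner basis.
Inter-reduce: drop elements whose leading term is divisible by another's, tail-reduce, and make monic.
Reduced Gröbner basis: {x + 2, y + 1}.
The reduced Gröbner basis of I + (p) is {x + 2, y + 1} ≠ {1}, a proper ideal, so the enlarged system stays consistent: p is independent of I, with normal form -y - 1.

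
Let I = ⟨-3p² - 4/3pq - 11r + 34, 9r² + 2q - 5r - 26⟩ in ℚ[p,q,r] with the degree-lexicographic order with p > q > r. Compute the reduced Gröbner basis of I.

f_1 = -3p² - 4/3pq - 11r + 34, LT = p².
f_2 = 9r² + 2q - 5r - 26, LT = r².

The S-polynomials (S(f_1,f_2)) all reduce to 0 modulo the current basis, so we have a Gröbner basis.

G = {p² + 4/9pq + 11/3r - 34/3, r² + 2/9q - 5/9r - 26/9}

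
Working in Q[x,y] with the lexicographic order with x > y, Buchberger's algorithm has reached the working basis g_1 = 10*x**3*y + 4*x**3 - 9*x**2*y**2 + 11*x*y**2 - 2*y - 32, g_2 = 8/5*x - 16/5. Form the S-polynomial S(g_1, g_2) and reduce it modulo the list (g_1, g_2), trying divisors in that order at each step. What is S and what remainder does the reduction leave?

S(g_1, g_2) = 2/5*x**3 - 9/10*x**2*y**2 + 2*x**2*y + 11/10*x*y**2 - 1/5*y - 16/5; remainder on division = -7/5*y**2 + 39/5*y.

lcm(LM(g_1), LM(g_2)) = x**3*y.
S = (lcm/LT(g_1))·g_1 − (lcm/LT(g_2))·g_2 = 2/5*x**3 - 9/10*x**2*y**2 + 2*x**2*y + 11/10*x*y**2 - 1/5*y - 16/5.
Reduce S modulo (g_1, g_2) in that order:
  leading term x**3: subtract (1/4*x**2)·g_2 from 2/5*x**3 - 9/10*x**2*y**2 + 2*x**2*y + 11/10*x*y**2 - 1/5*y - 16/5 → -9/10*x**2*y**2 + 2*x**2*y + 4/5*x**2 + 11/10*x*y**2 - 1/5*y - 16/5
  leading term x**2*y**2: subtract (-9/16*x*y**2)·g_2 from -9/10*x**2*y**2 + 2*x**2*y + 4/5*x**2 + 11/10*x*y**2 - 1/5*y - 16/5 → 2*x**2*y + 4/5*x**2 - 7/10*x*y**2 - 1/5*y - 16/5
  leading term x**2*y: subtract (5/4*x*y)·g_2 from 2*x**2*y + 4/5*x**2 - 7/10*x*y**2 - 1/5*y - 16/5 → 4/5*x**2 - 7/10*x*y**2 + 4*x*y - 1/5*y - 16/5
  leading term x**2: subtract (1/2*x)·g_2 from 4/5*x**2 - 7/10*x*y**2 + 4*x*y - 1/5*y - 16/5 → -7/10*x*y**2 + 4*x*y + 8/5*x - 1/5*y - 16/5
  leading term x*y**2: subtract (-7/16*y**2)·g_2 from -7/10*x*y**2 + 4*x*y + 8/5*x - 1/5*y - 16/5 → 4*x*y + 8/5*x - 7/5*y**2 - 1/5*y - 16/5
  leading term x*y: subtract (5/2*y)·g_2 from 4*x*y + 8/5*x - 7/5*y**2 - 1/5*y - 16/5 → 8/5*x - 7/5*y**2 + 39/5*y - 16/5
  leading term x: subtract (1)·g_2 from 8/5*x - 7/5*y**2 + 39/5*y - 16/5 → -7/5*y**2 + 39/5*y
  leading term y**2: no divisor's leading term divides it; move -7/5*y**2 to the remainder.
  leading term y: no divisor's leading term divides it; move 39/5*y to the remainder.
The remainder -7/5*y**2 + 39/5*y is nonzero, so it would be added as the next basis element.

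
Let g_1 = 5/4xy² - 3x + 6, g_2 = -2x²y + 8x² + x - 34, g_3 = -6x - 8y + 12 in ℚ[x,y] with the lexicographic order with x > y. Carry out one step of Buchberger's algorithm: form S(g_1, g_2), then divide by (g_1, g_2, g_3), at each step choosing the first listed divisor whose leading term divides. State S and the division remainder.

lcm(LM(g_1), LM(g_2)) = x²y².
S = (lcm/LT(g_1))·g_1 − (lcm/LT(g_2))·g_2 = 4x²y - 12/5x² + ½xy + 24/5x - 17y.
Reduce S modulo (g_1, g_2, g_3) in that order:
  leading term x²y: subtract (-2)·g_2 from 4x²y - 12/5x² + ½xy + 24/5x - 17y → 68/5x² + ½xy + 34/5x - 17y - 68
  leading term x²: subtract (-34/15x)·g_3 from 68/5x² + ½xy + 34/5x - 17y - 68 → -529/30xy + 34x - 17y - 68
  leading term xy: subtract (529/180y)·g_3 from -529/30xy + 34x - 17y - 68 → 34x + 1058/45y² - 784/15y - 68
  leading term x: subtract (-17/3)·g_3 from 34x + 1058/45y² - 784/15y - 68 → 1058/45y² - 488/5y
  leading term y²: no divisor's leading term divides it; move 1058/45y² to the remainder.
  leading term y: no divisor's leading term divides it; move -488/5y to the remainder.
The remainder 1058/45y² - 488/5y is nonzero, so it would be added as the next basis element.

S(g_1, g_2) = 4x²y - 12/5x² + ½xy + 24/5x - 17y; remainder on division = 1058/45y² - 488/5y.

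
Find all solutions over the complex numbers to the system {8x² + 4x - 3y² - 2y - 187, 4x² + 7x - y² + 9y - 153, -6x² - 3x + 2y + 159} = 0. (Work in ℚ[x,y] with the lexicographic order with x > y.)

Compute a lex Gröbner basis by Buchberger's algorithm.
f_1 = 8x² + 4x - 3y² - 2y - 187, LT = x².
f_2 = 4x² + 7x - y² + 9y - 153, LT = x².
f_3 = -6x² - 3x + 2y + 159, LT = x².

S(f_1,f_2): lcm = x². S = -5/4x - ⅛y² - 5/2y + 119/8.
  leading term x: no divisor's leading term divides it; move -5/4x to the remainder.
  leading term y²: no divisor's leading term divides it; move -⅛y² to the remainder.
  leading term y: no divisor's leading term divides it; move -5/2y to the remainder.
  leading term 1: no divisor's leading term divides it; move 119/8 to the remainder.
  remainder -5/4x - ⅛y² - 5/2y + 119/8 ≠ 0; add h_4 = -5/4x - ⅛y² - 5/2y + 119/8 to the basis.

S(f_1,f_3): lcm = x². S = -⅜y² + 1/12y + 25/8.
  leading term y²: no divisor's leading term divides it; move -⅜y² to the remainder.
  leading term y: no divisor's leading term divides it; move 1/12y to the remainder.
  leading term 1: no divisor's leading term divides it; move 25/8 to the remainder.
  remainder -⅜y² + 1/12y + 25/8 ≠ 0; add h_5 = -⅜y² + 1/12y + 25/8 to the basis.

S(f_1,h_4): lcm = x². S = -1/10xy² - 2xy + 62/5x - ⅜y² - ¼y - 187/8.
  leading term xy²: subtract (2/25y²)·h_4 from -1/10xy² - 2xy + 62/5x - ⅜y² - ¼y - 187/8 → -2xy + 62/5x + 1/100y⁴ + ⅕y³ - 313/200y² - ¼y - 187/8
  leading term xy: subtract (8/5y)·h_4 from -2xy + 62/5x + 1/100y⁴ + ⅕y³ - 313/200y² - ¼y - 187/8 → 62/5x + 1/100y⁴ + ⅖y³ + 487/200y² - 481/20y - 187/8
  leading term x: subtract (-248/25)·h_4 from 62/5x + 1/100y⁴ + ⅖y³ + 487/200y² - 481/20y - 187/8 → 1/100y⁴ + ⅖y³ + 239/200y² - 977/20y + 24837/200
  leading term y⁴: subtract (-2/75y²)·h_5 from 1/100y⁴ + ⅖y³ + 239/200y² - 977/20y + 24837/200 → 181/450y³ + 767/600y² - 977/20y + 24837/200
  leading term y³: subtract (-724/675y)·h_5 from 181/450y³ + 767/600y² - 977/20y + 24837/200 → 22157/16200y² - 24569/540y + 24837/200
  leading term y²: subtract (-22157/6075)·h_5 from 22157/16200y² - 24569/540y + 24837/200 → -1647329/36450y + 1647329/12150
  leading term y: no divisor's leading term divides it; move -1647329/36450y to the remainder.
  leading term 1: no divisor's leading term divides it; move 1647329/12150 to the remainder.
  remainder -1647329/36450y + 1647329/12150 ≠ 0; add h_6 = -1647329/36450y + 1647329/12150 to the basis.

The other S-polynomials (S(f_2,f_3), S(f_2,h_4), S(f_3,h_4), S(f_1,h_5), S(f_2,h_5), S(f_3,h_5), S(h_4,h_5), S(f_1,h_6), S(f_2,h_6), S(f_3,h_6), S(h_4,h_6), S(h_5,h_6)) all reduce to 0 modulo the current basis, so we have a Gröbner basis.
Inter-reduce: drop elements whose leading term is divisible by another's, tail-reduce, and make monic.
Reduced Gröbner basis: {x - 5, y - 3}.

The lex basis is triangular: the last element involves only y. Solving y - 3 = 0 gives y ∈ {3}; substituting each value into the earlier elements determines the remaining variables.
  y = 3: the earlier basis element becomes x - 5 = 0, giving x = 5 — point (5, 3).

{(5, 3)}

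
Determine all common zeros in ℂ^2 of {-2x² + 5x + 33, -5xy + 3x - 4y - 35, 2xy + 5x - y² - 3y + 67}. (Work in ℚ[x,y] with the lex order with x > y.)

{(-3, 4)}

Compute a lex Gröbner basis by Buchberger's algorithm.
f_1 = -2x² + 5x + 33, LT = x².
f_2 = -5xy + 3x - 4y - 35, LT = xy.
f_3 = 2xy + 5x - y² - 3y + 67, LT = xy.

S(f_1,f_2): lcm = x²y. S = ⅗x² - 33/10xy - 7x - 33/2y.
  leading term x²: subtract (-3/10)·f_1 from ⅗x² - 33/10xy - 7x - 33/2y → -33/10xy - 11/2x - 33/2y + 99/10
  leading term xy: subtract (33/50)·f_2 from -33/10xy - 11/2x - 33/2y + 99/10 → -187/25x - 693/50y + 33
  leading term x: no divisor's leading term divides it; move -187/25x to the remainder.
  leading term y: no divisor's leading term divides it; move -693/50y to the remainder.
  leading term 1: no divisor's leading term divides it; move 33 to the remainder.
  remainder -187/25x - 693/50y + 33 ≠ 0; add h_4 = -187/25x - 693/50y + 33 to the basis.

S(f_1,f_3): lcm = x²y. S = -5/2x² + ½xy² - xy - 67/2x - 33/2y.
  leading term x²: subtract (5/4)·f_1 from -5/2x² + ½xy² - xy - 67/2x - 33/2y → ½xy² - xy - 159/4x - 33/2y - 165/4
  leading term xy²: subtract (-1/10y)·f_2 from ½xy² - xy - 159/4x - 33/2y - 165/4 → -7/10xy - 159/4x - ⅖y² - 20y - 165/4
  leading term xy: subtract (7/50)·f_2 from -7/10xy - 159/4x - ⅖y² - 20y - 165/4 → -4017/100x - ⅖y² - 486/25y - 727/20
  leading term x: subtract (4017/748)·h_4 from -4017/100x - ⅖y² - 486/25y - 727/20 → -⅖y² + 7479/136y - 36307/170
  leading term y²: no divisor's leading term divides it; move -⅖y² to the remainder.
  leading term y: no divisor's leading term divides it; move 7479/136y to the remainder.
  leading term 1: no divisor's leading term divides it; move -36307/170 to the remainder.
  remainder -⅖y² + 7479/136y - 36307/170 ≠ 0; add h_5 = -⅖y² + 7479/136y - 36307/170 to the basis.

S(f_2,f_3): lcm = xy. S = -31/10x + ½y² + 23/10y - 53/2.
  leading term x: subtract (155/374)·h_4 from -31/10x + ½y² + 23/10y - 53/2 → ½y² + 547/68y - 683/17
  leading term y²: subtract (-5/4)·h_5 from ½y² + 547/68y - 683/17 → 41771/544y - 41771/136
  leading term y: no divisor's leading term divides it; move 41771/544y to the remainder.
  leading term 1: no divisor's leading term divides it; move -41771/136 to the remainder.
  remainder 41771/544y - 41771/136 ≠ 0; add h_6 = 41771/544y - 41771/136 to the basis.

The other S-polynomials (S(f_1,h_4), S(f_2,h_4), S(f_3,h_4), S(f_1,h_5), S(f_2,h_5), S(f_3,h_5), S(h_4,h_5), S(f_1,h_6), S(f_2,h_6), S(f_3,h_6), S(h_4,h_6), S(h_5,h_6)) all reduce to 0 modulo the current basis, so we have a Gröbner basis.
Inter-reduce: drop elements whose leading term is divisible by another's, tail-reduce, and make monic.
Reduced Gröbner basis: {x + 3, y - 4}.

A lex Gröbner basis eliminates variables successively. Here y - 4 depends only on y, with roots {4}; lifting each root through the earlier basis elements recovers the full solutions.
  y = 4: the earlier basis element becomes x + 3 = 0, giving x = -3 — point (-3, 4).
Check: every point annihilates each of the original generators.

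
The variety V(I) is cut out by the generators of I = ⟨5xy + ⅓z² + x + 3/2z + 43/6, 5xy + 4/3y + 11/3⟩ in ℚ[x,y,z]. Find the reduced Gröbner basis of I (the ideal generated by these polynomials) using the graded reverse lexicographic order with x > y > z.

G = {xy + 4/15y + 11/15, z² + 3x - 4y + 9/2z + 21/2}

The reduced Gröbner basis is the canonical form of the ideal for this ordering.

f_1 = 5xy + ⅓z² + x + 3/2z + 43/6, LT = xy.
f_2 = 5xy + 4/3y + 11/3, LT = xy.

S(f_1,f_2): lcm = xy. S = 1/15z² + ⅕x - 4/15y + 3/10z + 7/10.
  reduce S modulo (f_1, f_2):
  remainder 1/15z² + ⅕x - 4/15y + 3/10z + 7/10 ≠ 0; add g_3 = 1/15z² + ⅕x - 4/15y + 3/10z + 7/10 to the basis.

The other S-polynomials (S(f_1,g_3), S(f_2,g_3)) all reduce to 0 modulo the current basis, so we have a Gröbner basis.
Inter-reduce: drop elements whose leading term is divisible by another's, tail-reduce, and make monic.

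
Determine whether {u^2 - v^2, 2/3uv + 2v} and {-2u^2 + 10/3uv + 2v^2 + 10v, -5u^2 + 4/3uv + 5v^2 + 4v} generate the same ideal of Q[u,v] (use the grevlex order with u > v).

Yes, the ideals are equal.

For a fixed monomial order, each ideal has a unique reduced Gröbner basis; comparing bases decides equality.
Buchberger on the first generating set:
f_1 = u^2 - v^2, LT = u^2.
f_2 = 2/3uv + 2v, LT = uv.

S(f_1,f_2): lcm = u^2v. S = -v^3 - 3uv.
  leading term v^3: no divisor's leading term divides it; move -v^3 to the remainder.
  leading term uv: subtract (-9/2)·f_2 from -3uv → 9v
  leading term v: no divisor's leading term divides it; move 9v to the remainder.
  remainder -v^3 + 9v ≠ 0; add g_3 = -v^3 + 9v to the basis.

The other S-polynomials (S(f_1,g_3), S(f_2,g_3)) all reduce to 0 modulo the current basis, so we have a Gröbner basis.
Inter-reduce: drop elements whose leading term is divisible by another's, tail-reduce, and make monic.
Reduced Gröbner basis: {v^3 - 9v, u^2 - v^2, uv + 3v}.

Buchberger on the second generating set:
h_1 = -2u^2 + 10/3uv + 2v^2 + 10v, LT = u^2.
h_2 = -5u^2 + 4/3uv + 5v^2 + 4v, LT = u^2.

S(h_1,h_2): lcm = u^2. S = -7/5uv - 21/5v.
  leading term uv: no divisor's leading term divides it; move -7/5uv to the remainder.
  leading term v: no divisor's leading term divides it; move -21/5v to the remainder.
  remainder -7/5uv - 21/5v ≠ 0; add k_3 = -7/5uv - 21/5v to the basis.

S(h_1,k_3): lcm = u^2v. S = -5/3uv^2 - v^3 - 3uv - 5v^2.
  leading term uv^2: subtract (25/21v)·k_3 from -5/3uv^2 - v^3 - 3uv - 5v^2 → -v^3 - 3uv
  leading term v^3: no divisor's leading term divides it; move -v^3 to the remainder.
  leading term uv: subtract (15/7)·k_3 from -3uv → 9v
  leading term v: no divisor's leading term divides it; move 9v to the remainder.
  remainder -v^3 + 9v ≠ 0; add k_4 = -v^3 + 9v to the basis.

The other S-polynomials (S(h_2,k_3), S(h_1,k_4), S(h_2,k_4), S(k_3,k_4)) all reduce to 0 modulo the current basis, so we have a Gröbner basis.
Inter-reduce: drop elements whose leading term is divisible by another's, tail-reduce, and make monic.
Reduced Gröbner basis: {v^3 - 9v, u^2 - v^2, uv + 3v}.

The two bases agree; hence the ideals are identical.
The choice of monomial ordering does not affect the verdict — as long as both bases are computed under the same ordering, their equality decides ideal equality.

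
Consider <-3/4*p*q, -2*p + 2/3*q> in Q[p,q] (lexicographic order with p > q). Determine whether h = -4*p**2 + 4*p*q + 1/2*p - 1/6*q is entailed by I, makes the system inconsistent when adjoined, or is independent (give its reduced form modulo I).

First compute the reduced Gröbner basis of I by Buchberger's algorithm.
f_1 = -3/4*p*q, LT = p*q.
f_2 = -2*p + 2/3*q, LT = p.

S(f_1,f_2): lcm = p*q. S = 1/3*q**2.
  leading term q**2: no divisor's leading term divides it; move 1/3*q**2 to the remainder.
  remainder 1/3*q**2 ≠ 0; add k_3 = 1/3*q**2 to the basis.

The other S-polynomials (S(f_1,k_3), S(f_2,k_3)) all reduce to 0 modulo the current basis, so we have a Gröbner basis.
Inter-reduce: drop elements whose leading term is divisible by another's, tail-reduce, and make monic.
Reduced Gröbner basis: {p - 1/3*q, q**2}.
Label its elements g_1 = p - 1/3*q, g_2 = q**2.

Reduce h = -4*p**2 + 4*p*q + 1/2*p - 1/6*q modulo G:
  leading term p**2: subtract (-4*p)·g_1 from -4*p**2 + 4*p*q + 1/2*p - 1/6*q → 8/3*p*q + 1/2*p - 1/6*q
  leading term p*q: subtract (8/3*q)·g_1 from 8/3*p*q + 1/2*p - 1/6*q → 1/2*p + 8/9*q**2 - 1/6*q
  leading term p: subtract (1/2)·g_1 from 1/2*p + 8/9*q**2 - 1/6*q → 8/9*q**2
  leading term q**2: subtract (8/9)·g_2 from 8/9*q**2 → 0
  normal form = 0.
Since the normal form is 0, h ∈ I.

-4*p**2 + 4*p*q + 1/2*p - 1/6*q lies in I (it reduces to 0).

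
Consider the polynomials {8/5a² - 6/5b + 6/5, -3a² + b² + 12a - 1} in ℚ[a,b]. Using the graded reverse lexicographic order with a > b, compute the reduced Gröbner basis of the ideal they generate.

G = {a² - ¾b + ¾, b² + 12a - 9/4b + 5/4}

f_1 = 8/5a² - 6/5b + 6/5, LT = a².
f_2 = -3a² + b² + 12a - 1, LT = a².

S(f_1,f_2): lcm = a². S = ⅓b² + 4a - ¾b + 5/12.
  leading term b²: no divisor's leading term divides it; move ⅓b² to the remainder.
  leading term a: no divisor's leading term divides it; move 4a to the remainder.
  leading term b: no divisor's leading term divides it; move -¾b to the remainder.
  leading term 1: no divisor's leading term divides it; move 5/12 to the remainder.
  remainder ⅓b² + 4a - ¾b + 5/12 ≠ 0; add g_3 = ⅓b² + 4a - ¾b + 5/12 to the basis.

The other S-polynomials (S(f_1,g_3), S(f_2,g_3)) all reduce to 0 modulo the current basis, so we have a Gröbner basis.
Inter-reduce: drop elements whose leading term is divisible by another's, tail-reduce, and make monic.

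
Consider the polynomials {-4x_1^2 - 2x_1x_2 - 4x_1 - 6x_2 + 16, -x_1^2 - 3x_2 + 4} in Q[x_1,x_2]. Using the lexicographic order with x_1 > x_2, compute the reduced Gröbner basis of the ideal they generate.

The reduced Gröbner basis is the canonical form of the ideal for this ordering.

f_1 = -4x_1^2 - 2x_1x_2 - 4x_1 - 6x_2 + 16, LT = x_1^2.
f_2 = -x_1^2 - 3x_2 + 4, LT = x_1^2.

S(f_1,f_2): lcm = x_1^2. S = 1/2x_1x_2 + x_1 - 3/2x_2.
  leading term x_1x_2: no divisor's leading term divides it; move 1/2x_1x_2 to the remainder.
  leading term x_1: no divisor's leading term divides it; move x_1 to the remainder.
  leading term x_2: no divisor's leading term divides it; move -3/2x_2 to the remainder.
  remainder 1/2x_1x_2 + x_1 - 3/2x_2 ≠ 0; add g_3 = 1/2x_1x_2 + x_1 - 3/2x_2 to the basis.

S(f_1,g_3): lcm = x_1^2x_2. S = -2x_1^2 + 1/2x_1x_2^2 + 4x_1x_2 + 3/2x_2^2 - 4x_2.
  leading term x_1^2: subtract (1/2)·f_1 from -2x_1^2 + 1/2x_1x_2^2 + 4x_1x_2 + 3/2x_2^2 - 4x_2 → 1/2x_1x_2^2 + 5x_1x_2 + 2x_1 + 3/2x_2^2 - x_2 - 8
  leading term x_1x_2^2: subtract (x_2)·g_3 from 1/2x_1x_2^2 + 5x_1x_2 + 2x_1 + 3/2x_2^2 - x_2 - 8 → 4x_1x_2 + 2x_1 + 3x_2^2 - x_2 - 8
  leading term x_1x_2: subtract (8)·g_3 from 4x_1x_2 + 2x_1 + 3x_2^2 - x_2 - 8 → -6x_1 + 3x_2^2 + 11x_2 - 8
  leading term x_1: no divisor's leading term divides it; move -6x_1 to the remainder.
  leading term x_2^2: no divisor's leading term divides it; move 3x_2^2 to the remainder.
  leading term x_2: no divisor's leading term divides it; move 11x_2 to the remainder.
  leading term 1: no divisor's leading term divides it; move -8 to the remainder.
  remainder -6x_1 + 3x_2^2 + 11x_2 - 8 ≠ 0; add g_4 = -6x_1 + 3x_2^2 + 11x_2 - 8 to the basis.

S(g_3,g_4): lcm = x_1x_2. S = 2x_1 + 1/2x_2^3 + 11/6x_2^2 - 13/3x_2.
  leading term x_1: subtract (-1/3)·g_4 from 2x_1 + 1/2x_2^3 + 11/6x_2^2 - 13/3x_2 → 1/2x_2^3 + 17/6x_2^2 - 2/3x_2 - 8/3
  leading term x_2^3: no divisor's leading term divides it; move 1/2x_2^3 to the remainder.
  leading term x_2^2: no divisor's leading term divides it; move 17/6x_2^2 to the remainder.
  leading term x_2: no divisor's leading term divides it; move -2/3x_2 to the remainder.
  leading term 1: no divisor's leading term divides it; move -8/3 to the remainder.
  remainder 1/2x_2^3 + 17/6x_2^2 - 2/3x_2 - 8/3 ≠ 0; add g_5 = 1/2x_2^3 + 17/6x_2^2 - 2/3x_2 - 8/3 to the basis.

The other S-polynomials (S(f_2,g_3), S(f_1,g_4), S(f_2,g_4), S(f_1,g_5), S(f_2,g_5), S(g_3,g_5), S(g_4,g_5)) all reduce to 0 modulo the current basis, so we have a Gröbner basis.
Inter-reduce: drop elements whose leading term is divisible by another's, tail-reduce, and make monic.

G = {x_1 - 1/2x_2^2 - 11/6x_2 + 4/3, x_2^3 + 17/3x_2^2 - 4/3x_2 - 16/3}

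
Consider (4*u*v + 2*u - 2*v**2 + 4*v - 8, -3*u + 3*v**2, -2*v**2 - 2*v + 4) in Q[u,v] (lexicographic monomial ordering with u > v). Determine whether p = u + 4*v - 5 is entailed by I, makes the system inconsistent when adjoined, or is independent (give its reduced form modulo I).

First compute the reduced Gröbner basis of I by Buchberger's algorithm.
f_1 = 4*u*v + 2*u - 2*v**2 + 4*v - 8, LT = u*v.
f_2 = -3*u + 3*v**2, LT = u.
f_3 = -2*v**2 - 2*v + 4, LT = v**2.

S(f_1,f_2): lcm = u*v. S = 1/2*u + v**3 - 1/2*v**2 + v - 2.
  leading term u: subtract (-1/6)·f_2 from 1/2*u + v**3 - 1/2*v**2 + v - 2 → v**3 + v - 2
  leading term v**3: subtract (-1/2*v)·f_3 from v**3 + v - 2 → -v**2 + 3*v - 2
  leading term v**2: subtract (1/2)·f_3 from -v**2 + 3*v - 2 → 4*v - 4
  leading term v: no divisor's leading term divides it; move 4*v to the remainder.
  leading term 1: no divisor's leading term divides it; move -4 to the remainder.
  remainder 4*v - 4 ≠ 0; add h_4 = 4*v - 4 to the basis.

S(f_1,f_3): lcm = u*v**2. S = -1/2*u*v + 2*u - 1/2*v**3 + v**2 - 2*v.
  leading term u*v: subtract (-1/8)·f_1 from -1/2*u*v + 2*u - 1/2*v**3 + v**2 - 2*v → 9/4*u - 1/2*v**3 + 3/4*v**2 - 3/2*v - 1
  leading term u: subtract (-3/4)·f_2 from 9/4*u - 1/2*v**3 + 3/4*v**2 - 3/2*v - 1 → -1/2*v**3 + 3*v**2 - 3/2*v - 1
  leading term v**3: subtract (1/4*v)·f_3 from -1/2*v**3 + 3*v**2 - 3/2*v - 1 → 7/2*v**2 - 5/2*v - 1
  leading term v**2: subtract (-7/4)·f_3 from 7/2*v**2 - 5/2*v - 1 → -6*v + 6
  leading term v: subtract (-3/2)·h_4 from -6*v + 6 → 0
  remainder 0.

S(f_2,f_3): leading monomials are coprime, so the S-polynomial reduces to 0 (Buchberger's first criterion).
S(f_1,h_4): lcm = u*v. S = 3/2*u - 1/2*v**2 + v - 2.
  leading term u: subtract (-1/2)·f_2 from 3/2*u - 1/2*v**2 + v - 2 → v**2 + v - 2
  leading term v**2: subtract (-1/2)·f_3 from v**2 + v - 2 → 0
  remainder 0.

S(f_2,h_4): leading monomials are coprime, so the S-polynomial reduces to 0 (Buchberger's first criterion).
S(f_3,h_4): lcm = v**2. S = 2*v - 2.
  leading term v: subtract (1/2)·h_4 from 2*v - 2 → 0
  remainder 0.

Every S-polynomial of the final basis reduces to 0, so we have a Gröbner basis.
Inter-reduce: drop elements whose leading term is divisible by another's, tail-reduce, and make monic.
Reduced Gröbner basis: {u - 1, v - 1}.
Label its elements g_1 = u - 1, g_2 = v - 1.

Reduce p = u + 4*v - 5 modulo G:
  leading term u: subtract (1)·g_1 from u + 4*v - 5 → 4*v - 4
  leading term v: subtract (4)·g_2 from 4*v - 4 → 0
  normal form = 0.
Since the normal form is 0, p ∈ I.

The remainder on division by a Gröbner basis is unique — it is the normal form.

u + 4*v - 5 lies in I (it reduces to 0).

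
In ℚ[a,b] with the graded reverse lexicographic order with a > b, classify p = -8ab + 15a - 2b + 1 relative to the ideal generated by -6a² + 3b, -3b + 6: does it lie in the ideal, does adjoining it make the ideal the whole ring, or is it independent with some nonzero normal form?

Adjoining -8ab + 15a - 2b + 1 makes the ideal the whole ring: the system is inconsistent.

First compute the reduced Gröbner basis of I by Buchberger's algorithm.
f_1 = -6a² + 3b, LT = a².
f_2 = -3b + 6, LT = b.

The S-polynomials (S(f_1,f_2)) all reduce to 0 modulo the current basis, so we have a Gröbner basis.
Inter-reduce: drop elements whose leading term is divisible by another's, tail-reduce, and make monic.
Reduced Gröbner basis: {a² - 1, b - 2}.
Label its elements g_1 = a² - 1, g_2 = b - 2.

Reduce p = -8ab + 15a - 2b + 1 modulo G:
  leading term ab: subtract (-8a)·g_2 from -8ab + 15a - 2b + 1 → -a - 2b + 1
  leading term a: no divisor's leading term divides it; move -a to the remainder.
  leading term b: subtract (-2)·g_2 from -2b + 1 → -3
  leading term 1: no divisor's leading term divides it; move -3 to the remainder.
  normal form = -a - 3.
The normal form is nonzero, so p ∉ I. Since p minus its normal form lies in I, I + (p) = I + (r) where r = -a - 3; decide whether this ideal is the whole ring.
Run Buchberger on G together with r (pairs among the g_i already reduce to 0 since G is a Gröbner basis):
g_1 = a² - 1, LT = a².
g_2 = b - 2, LT = b.
r = -a - 3, LT = a.

S(g_1,r): lcm = a². S = -3a - 1.
  leading term a: subtract (3)·r from -3a - 1 → 8
  leading term 1: no divisor's leading term divides it; move 8 to the remainder.
  remainder 8 ≠ 0; add m_4 = 8 to the basis.

The other S-polynomials (S(g_1,g_2), S(g_2,r), S(g_1,m_4), S(g_2,m_4), S(r,m_4)) all reduce to 0 modulo the current basis, so we have a Gröbner basis.
Inter-reduce: drop elements whose leading term is divisible by another's, tail-reduce, and make monic.
Reduced Gröbner basis: {1}.
The reduced Gröbner basis of I + (p) is {1}: the ideal is the whole ring, so the enlarged system has no common solution — adjoining p is inconsistent.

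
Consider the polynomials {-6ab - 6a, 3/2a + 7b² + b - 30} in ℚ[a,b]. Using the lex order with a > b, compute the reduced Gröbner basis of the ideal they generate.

G = {a + 14/3b² + ⅔b - 20, b³ + 8/7b² - 29/7b - 30/7}

f_1 = -6ab - 6a, LT = ab.
f_2 = 3/2a + 7b² + b - 30, LT = a.

S(f_1,f_2): lcm = ab. S = a - 14/3b³ - ⅔b² + 20b.
  leading term a: subtract (⅔)·f_2 from a - 14/3b³ - ⅔b² + 20b → -14/3b³ - 16/3b² + 58/3b + 20
  leading term b³: no divisor's leading term divides it; move -14/3b³ to the remainder.
  leading term b²: no divisor's leading term divides it; move -16/3b² to the remainder.
  leading term b: no divisor's leading term divides it; move 58/3b to the remainder.
  leading term 1: no divisor's leading term divides it; move 20 to the remainder.
  remainder -14/3b³ - 16/3b² + 58/3b + 20 ≠ 0; add g_3 = -14/3b³ - 16/3b² + 58/3b + 20 to the basis.

S(f_1,g_3): lcm = ab³. S = -1/7ab² + 29/7ab + 30/7a.
  leading term ab²: subtract (1/42b)·f_1 from -1/7ab² + 29/7ab + 30/7a → 30/7ab + 30/7a
  leading term ab: subtract (-5/7)·f_1 from 30/7ab + 30/7a → 0
  remainder 0.

S(f_2,g_3): leading monomials are coprime, so the S-polynomial reduces to 0 (Buchberger's first criterion).
Every S-polynomial of the final basis reduces to 0, so we have a Gröbner basis.
Inter-reduce: drop elements whose leading term is divisible by another's, tail-reduce, and make monic.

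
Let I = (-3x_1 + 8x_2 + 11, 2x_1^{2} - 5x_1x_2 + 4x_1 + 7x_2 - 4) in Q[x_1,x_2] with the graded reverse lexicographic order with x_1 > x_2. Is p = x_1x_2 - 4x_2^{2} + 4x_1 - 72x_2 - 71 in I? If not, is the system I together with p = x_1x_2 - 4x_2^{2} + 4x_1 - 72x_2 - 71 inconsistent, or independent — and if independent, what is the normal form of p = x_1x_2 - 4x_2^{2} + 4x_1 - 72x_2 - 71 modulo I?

x_1x_2 - 4x_2^{2} + 4x_1 - 72x_2 - 71 lies in I (it reduces to 0).

First compute the reduced Gröbner basis of I by Buchberger's algorithm.
f_1 = -3x_1 + 8x_2 + 11, LT = x_1.
f_2 = 2x_1^{2} - 5x_1x_2 + 4x_1 + 7x_2 - 4, LT = x_1^{2}.

S(f_1,f_2): lcm = x_1^{2}. S = -\tfrac{1}{6}x_1x_2 - \tfrac{17}{3}x_1 - \tfrac{7}{2}x_2 + 2.
  leading term x_1x_2: subtract (\tfrac{1}{18}x_2)·f_1 from -\tfrac{1}{6}x_1x_2 - \tfrac{17}{3}x_1 - \tfrac{7}{2}x_2 + 2 → -\tfrac{4}{9}x_2^{2} - \tfrac{17}{3}x_1 - \tfrac{37}{9}x_2 + 2
  leading term x_2^{2}: no divisor's leading term divides it; move -\tfrac{4}{9}x_2^{2} to the remainder.
  leading term x_1: subtract (\tfrac{17}{9})·f_1 from -\tfrac{17}{3}x_1 - \tfrac{37}{9}x_2 + 2 → -\tfrac{173}{9}x_2 - \tfrac{169}{9}
  leading term x_2: no divisor's leading term divides it; move -\tfrac{173}{9}x_2 to the remainder.
  leading term 1: no divisor's leading term divides it; move -\tfrac{169}{9} to the remainder.
  remainder -\tfrac{4}{9}x_2^{2} - \tfrac{173}{9}x_2 - \tfrac{169}{9} ≠ 0; add h_3 = -\tfrac{4}{9}x_2^{2} - \tfrac{173}{9}x_2 - \tfrac{169}{9} to the basis.

The other S-polynomials (S(f_1,h_3), S(f_2,h_3)) all reduce to 0 modulo the current basis, so we have a Gröbner basis.
Inter-reduce: drop elements whose leading term is divisible by another's, tail-reduce, and make monic.
Reduced Gröbner basis: {x_2^{2} + \tfrac{173}{4}x_2 + \tfrac{169}{4}, x_1 - \tfrac{8}{3}x_2 - \tfrac{11}{3}}.
Label its elements g_1 = x_2^{2} + \tfrac{173}{4}x_2 + \tfrac{169}{4}, g_2 = x_1 - \tfrac{8}{3}x_2 - \tfrac{11}{3}.

Reduce p = x_1x_2 - 4x_2^{2} + 4x_1 - 72x_2 - 71 modulo G:
  leading term x_1x_2: subtract (x_2)·g_2 from x_1x_2 - 4x_2^{2} + 4x_1 - 72x_2 - 71 → -\tfrac{4}{3}x_2^{2} + 4x_1 - \tfrac{205}{3}x_2 - 71
  leading term x_2^{2}: subtract (-\tfrac{4}{3})·g_1 from -\tfrac{4}{3}x_2^{2} + 4x_1 - \tfrac{205}{3}x_2 - 71 → 4x_1 - \tfrac{32}{3}x_2 - \tfrac{44}{3}
  leading term x_1: subtract (4)·g_2 from 4x_1 - \tfrac{32}{3}x_2 - \tfrac{44}{3} → 0
  normal form = 0.
Since the normal form is 0, p ∈ I.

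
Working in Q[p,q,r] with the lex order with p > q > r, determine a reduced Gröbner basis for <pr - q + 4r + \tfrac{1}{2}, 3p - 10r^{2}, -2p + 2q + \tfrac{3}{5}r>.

f_1 = pr - q + 4r + \tfrac{1}{2}, LT = pr.
f_2 = 3p - 10r^{2}, LT = p.
f_3 = -2p + 2q + \tfrac{3}{5}r, LT = p.

S(f_1,f_2): lcm = pr. S = -q + \tfrac{10}{3}r^{3} + 4r + \tfrac{1}{2}.
  leading term q: no divisor's leading term divides it; move -q to the remainder.
  leading term r^{3}: no divisor's leading term divides it; move \tfrac{10}{3}r^{3} to the remainder.
  leading term r: no divisor's leading term divides it; move 4r to the remainder.
  leading term 1: no divisor's leading term divides it; move \tfrac{1}{2} to the remainder.
  remainder -q + \tfrac{10}{3}r^{3} + 4r + \tfrac{1}{2} ≠ 0; add g_4 = -q + \tfrac{10}{3}r^{3} + 4r + \tfrac{1}{2} to the basis.

S(f_1,f_3): lcm = pr. S = qr - q + \tfrac{3}{10}r^{2} + 4r + \tfrac{1}{2}.
  leading term qr: subtract (-r)·g_4 from qr - q + \tfrac{3}{10}r^{2} + 4r + \tfrac{1}{2} → -q + \tfrac{10}{3}r^{4} + \tfrac{43}{10}r^{2} + \tfrac{9}{2}r + \tfrac{1}{2}
  leading term q: subtract (1)·g_4 from -q + \tfrac{10}{3}r^{4} + \tfrac{43}{10}r^{2} + \tfrac{9}{2}r + \tfrac{1}{2} → \tfrac{10}{3}r^{4} - \tfrac{10}{3}r^{3} + \tfrac{43}{10}r^{2} + \tfrac{1}{2}r
  leading term r^{4}: no divisor's leading term divides it; move \tfrac{10}{3}r^{4} to the remainder.
  leading term r^{3}: no divisor's leading term divides it; move -\tfrac{10}{3}r^{3} to the remainder.
  leading term r^{2}: no divisor's leading term divides it; move \tfrac{43}{10}r^{2} to the remainder.
  leading term r: no divisor's leading term divides it; move \tfrac{1}{2}r to the remainder.
  remainder \tfrac{10}{3}r^{4} - \tfrac{10}{3}r^{3} + \tfrac{43}{10}r^{2} + \tfrac{1}{2}r ≠ 0; add g_5 = \tfrac{10}{3}r^{4} - \tfrac{10}{3}r^{3} + \tfrac{43}{10}r^{2} + \tfrac{1}{2}r to the basis.

S(f_2,f_3): lcm = p. S = q - \tfrac{10}{3}r^{2} + \tfrac{3}{10}r.
  leading term q: subtract (-1)·g_4 from q - \tfrac{10}{3}r^{2} + \tfrac{3}{10}r → \tfrac{10}{3}r^{3} - \tfrac{10}{3}r^{2} + \tfrac{43}{10}r + \tfrac{1}{2}
  leading term r^{3}: no divisor's leading term divides it; move \tfrac{10}{3}r^{3} to the remainder.
  leading term r^{2}: no divisor's leading term divides it; move -\tfrac{10}{3}r^{2} to the remainder.
  leading term r: no divisor's leading term divides it; move \tfrac{43}{10}r to the remainder.
  leading term 1: no divisor's leading term divides it; move \tfrac{1}{2} to the remainder.
  remainder \tfrac{10}{3}r^{3} - \tfrac{10}{3}r^{2} + \tfrac{43}{10}r + \tfrac{1}{2} ≠ 0; add g_6 = \tfrac{10}{3}r^{3} - \tfrac{10}{3}r^{2} + \tfrac{43}{10}r + \tfrac{1}{2} to the basis.

The other S-polynomials (S(f_1,g_4), S(f_2,g_4), S(f_3,g_4), S(f_1,g_5), S(f_2,g_5), S(f_3,g_5), S(g_4,g_5), S(f_1,g_6), S(f_2,g_6), S(f_3,g_6), S(g_4,g_6), S(g_5,g_6)) all reduce to 0 modulo the current basis, so we have a Gröbner basis.
Inter-reduce: drop elements whose leading term is divisible by another's, tail-reduce, and make monic.

G = {p - \tfrac{10}{3}r^{2}, q - \tfrac{10}{3}r^{2} + \tfrac{3}{10}r, r^{3} - r^{2} + \tfrac{129}{100}r + \tfrac{3}{20}}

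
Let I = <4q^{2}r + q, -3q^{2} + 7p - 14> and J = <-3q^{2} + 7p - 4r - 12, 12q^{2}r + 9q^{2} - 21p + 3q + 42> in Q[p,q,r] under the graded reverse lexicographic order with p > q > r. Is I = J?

No, the ideals differ.

Equality of ideals is decidable: compute both reduced Gröbner bases (unique for the ordering) and check whether they agree.
Buchberger on the first generating set:
f_1 = 4q^{2}r + q, LT = q^{2}r.
f_2 = -3q^{2} + 7p - 14, LT = q^{2}.

S(f_1,f_2): lcm = q^{2}r. S = \tfrac{7}{3}pr + \tfrac{1}{4}q - \tfrac{14}{3}r.
  leading term pr: no divisor's leading term divides it; move \tfrac{7}{3}pr to the remainder.
  leading term q: no divisor's leading term divides it; move \tfrac{1}{4}q to the remainder.
  leading term r: no divisor's leading term divides it; move -\tfrac{14}{3}r to the remainder.
  remainder \tfrac{7}{3}pr + \tfrac{1}{4}q - \tfrac{14}{3}r ≠ 0; add g_3 = \tfrac{7}{3}pr + \tfrac{1}{4}q - \tfrac{14}{3}r to the basis.

The other S-polynomials (S(f_1,g_3), S(f_2,g_3)) all reduce to 0 modulo the current basis, so we have a Gröbner basis.
Inter-reduce: drop elements whose leading term is divisible by another's, tail-reduce, and make monic.
Reduced Gröbner basis: {q^{2} - \tfrac{7}{3}p + \tfrac{14}{3}, pr + \tfrac{3}{28}q - 2r}.

Buchberger on the second generating set:
h_1 = -3q^{2} + 7p - 4r - 12, LT = q^{2}.
h_2 = 12q^{2}r + 9q^{2} - 21p + 3q + 42, LT = q^{2}r.

S(h_1,h_2): lcm = q^{2}r. S = -\tfrac{3}{4}q^{2} - \tfrac{7}{3}pr + \tfrac{4}{3}r^{2} + \tfrac{7}{4}p - \tfrac{1}{4}q + 4r - \tfrac{7}{2}.
  leading term q^{2}: subtract (\tfrac{1}{4})·h_1 from -\tfrac{3}{4}q^{2} - \tfrac{7}{3}pr + \tfrac{4}{3}r^{2} + \tfrac{7}{4}p - \tfrac{1}{4}q + 4r - \tfrac{7}{2} → -\tfrac{7}{3}pr + \tfrac{4}{3}r^{2} - \tfrac{1}{4}q + 5r - \tfrac{1}{2}
  leading term pr: no divisor's leading term divides it; move -\tfrac{7}{3}pr to the remainder.
  leading term r^{2}: no divisor's leading term divides it; move \tfrac{4}{3}r^{2} to the remainder.
  leading term q: no divisor's leading term divides it; move -\tfrac{1}{4}q to the remainder.
  leading term r: no divisor's leading term divides it; move 5r to the remainder.
  leading term 1: no divisor's leading term divides it; move -\tfrac{1}{2} to the remainder.
  remainder -\tfrac{7}{3}pr + \tfrac{4}{3}r^{2} - \tfrac{1}{4}q + 5r - \tfrac{1}{2} ≠ 0; add k_3 = -\tfrac{7}{3}pr + \tfrac{4}{3}r^{2} - \tfrac{1}{4}q + 5r - \tfrac{1}{2} to the basis.

The other S-polynomials (S(h_1,k_3), S(h_2,k_3)) all reduce to 0 modulo the current basis, so we have a Gröbner basis.
Inter-reduce: drop elements whose leading term is divisible by another's, tail-reduce, and make monic.
Reduced Gröbner basis: {q^{2} - \tfrac{7}{3}p + \tfrac{4}{3}r + 4, pr - \tfrac{4}{7}r^{2} + \tfrac{3}{28}q - \tfrac{15}{7}r + \tfrac{3}{14}}.

Since the reduced bases disagree, the two ideals are not the same.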